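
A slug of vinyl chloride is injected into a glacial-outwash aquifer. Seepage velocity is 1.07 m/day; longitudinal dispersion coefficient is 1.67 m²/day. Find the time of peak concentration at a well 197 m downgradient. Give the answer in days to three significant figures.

For the 1D instantaneous-source solution, setting ∂C/∂t = 0 at fixed x gives v²t² + 2Dt − x² = 0, so t = (√(D² + v²x²) − D)/v².
√(D² + v²x²) = √(1.67² + 1.07² × 197²) = 210.8; v² = 1.1449.
t = (210.8 − 1.67)/1.1449 = 183 days (vs. the pure-advection estimate x/v = 184 d).

183 days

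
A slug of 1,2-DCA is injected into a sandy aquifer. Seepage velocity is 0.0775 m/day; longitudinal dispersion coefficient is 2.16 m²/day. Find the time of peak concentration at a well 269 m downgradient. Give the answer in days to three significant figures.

3130 days

For the 1D instantaneous-source solution, setting ∂C/∂t = 0 at fixed x gives v²t² + 2Dt − x² = 0, so t = (√(D² + v²x²) − D)/v².
√(D² + v²x²) = √(2.16² + 0.0775² × 269²) = 20.96; v² = 0.00600625.
t = (20.96 − 2.16)/0.00600625 = 3130 days (vs. the pure-advection estimate x/v = 3470 d).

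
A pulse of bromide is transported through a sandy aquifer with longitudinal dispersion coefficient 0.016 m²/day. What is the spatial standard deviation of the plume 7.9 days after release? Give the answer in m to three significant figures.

Dispersive spreading gives a Gaussian with σ² = 2Dt; advection only shifts the center.
σ = √(2 × 0.016 × 7.9) = 0.503 m.

0.503 m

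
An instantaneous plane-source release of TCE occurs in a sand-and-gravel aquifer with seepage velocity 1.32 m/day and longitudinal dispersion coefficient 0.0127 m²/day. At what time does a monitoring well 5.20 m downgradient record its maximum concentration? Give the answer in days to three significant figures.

3.93 days

For the 1D instantaneous-source solution, setting ∂C/∂t = 0 at fixed x gives v²t² + 2Dt − x² = 0, so t = (√(D² + v²x²) − D)/v².
√(D² + v²x²) = √(0.0127² + 1.32² × 5.20²) = 6.864; v² = 1.7424.
t = (6.864 − 0.0127)/1.7424 = 3.93 days (vs. the pure-advection estimate x/v = 3.94 d).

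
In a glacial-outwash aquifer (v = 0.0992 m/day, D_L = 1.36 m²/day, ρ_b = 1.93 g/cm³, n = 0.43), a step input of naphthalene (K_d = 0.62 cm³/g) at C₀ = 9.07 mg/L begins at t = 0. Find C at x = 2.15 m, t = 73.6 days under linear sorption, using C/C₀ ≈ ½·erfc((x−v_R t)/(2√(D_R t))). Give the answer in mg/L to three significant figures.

Retardation factor R = 1 + ρ_b·K_d/n = 1 + 1.93 × 0.62/0.43 = 3.783.
Sorption retards both mechanisms: v_R = v/R = 0.02622 m/day, D_R = D/R = 0.3595 m²/day.
v_R·t = 0.02622 × 73.6 = 1.929792 m; 2√(D_R t) = 10.29 m; argument = (2.15 − 1.929792)/10.29 = 0.02140.
C = C₀ × ½·erfc(0.02140) = 9.07 × 0.4879 = 4.43 mg/L.

4.43 mg/L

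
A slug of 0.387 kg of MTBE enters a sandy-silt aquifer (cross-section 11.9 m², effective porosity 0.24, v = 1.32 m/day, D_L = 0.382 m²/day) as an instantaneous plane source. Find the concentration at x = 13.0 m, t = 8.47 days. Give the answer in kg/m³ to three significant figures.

For an instantaneous plane source, C(x,t) = M/(n_e·A·√(4πDt)) · exp(−(x−vt)²/(4Dt)), with n_e·A the pore (flow) area.
Plume center vt = 1.32 × 8.47 = 11.1804 m, so the well at 13.0 m is 1.8196 m downgradient of the peak.
√(4πDt) = 6.376 m, giving peak height M/(n_e·A·√(4πDt)) = 0.387/(0.24 × 11.9 × 6.376) = 0.02125 kg/m³.
(x−vt)²/(4Dt) = (1.8196)²/(4 × 0.382 × 8.47) = 0.2558; exp(−0.2558) = 0.7743.
C = 0.02125 × 0.7743 = 0.0165 kg/m³.

0.0165 kg/m³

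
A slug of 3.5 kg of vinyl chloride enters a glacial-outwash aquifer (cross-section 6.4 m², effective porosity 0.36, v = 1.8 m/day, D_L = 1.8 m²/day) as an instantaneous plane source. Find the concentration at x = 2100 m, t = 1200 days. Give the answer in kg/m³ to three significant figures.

For an instantaneous plane source, C(x,t) = M/(n_e·A·√(4πDt)) · exp(−(x−vt)²/(4Dt)), with n_e·A the pore (flow) area.
Plume center vt = 1.8 × 1200 = 2160 m, so the well at 2100 m is 60 m upgradient of the peak.
√(4πDt) = 164.8 m, giving peak height M/(n_e·A·√(4πDt)) = 3.5/(0.36 × 6.4 × 164.8) = 0.009218 kg/m³.
(x−vt)²/(4Dt) = (-60)²/(4 × 1.8 × 1200) = 0.4167; exp(−0.4167) = 0.6592.
C = 0.009218 × 0.6592 = 0.00608 kg/m³.

0.00608 kg/m³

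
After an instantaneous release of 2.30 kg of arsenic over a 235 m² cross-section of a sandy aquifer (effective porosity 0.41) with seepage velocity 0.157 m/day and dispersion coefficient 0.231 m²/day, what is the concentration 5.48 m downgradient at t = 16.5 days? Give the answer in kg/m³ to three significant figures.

For an instantaneous plane source, C(x,t) = M/(n_e·A·√(4πDt)) · exp(−(x−vt)²/(4Dt)), with n_e·A the pore (flow) area.
Plume center vt = 0.157 × 16.5 = 2.5905 m, so the well at 5.48 m is 2.8895 m downgradient of the peak.
√(4πDt) = 6.921 m, giving peak height M/(n_e·A·√(4πDt)) = 2.30/(0.41 × 235 × 6.921) = 0.003449 kg/m³.
(x−vt)²/(4Dt) = (2.8895)²/(4 × 0.231 × 16.5) = 0.5476; exp(−0.5476) = 0.5783.
C = 0.003449 × 0.5783 = 0.00199 kg/m³.

0.00199 kg/m³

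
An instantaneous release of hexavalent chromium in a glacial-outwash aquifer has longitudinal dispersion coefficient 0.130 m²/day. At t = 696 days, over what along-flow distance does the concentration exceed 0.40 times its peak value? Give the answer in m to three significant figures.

36.4 m

The plume is Gaussian with σ = √(2Dt) = √(2 × 0.130 × 696) = 13.45 m.
C/C_peak = exp(−Δx²/(2σ²)) = 0.40 ⇒ Δx = σ·√(−2 ln 0.40) = 13.45 × 1.354 = 18.21 m.
Width = 2Δx = 36.4 m.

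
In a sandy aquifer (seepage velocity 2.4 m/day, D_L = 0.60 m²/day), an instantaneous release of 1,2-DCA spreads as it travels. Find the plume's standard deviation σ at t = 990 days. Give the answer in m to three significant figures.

Dispersive spreading gives a Gaussian with σ² = 2Dt; advection only shifts the center.
σ = √(2 × 0.60 × 990) = 34.5 m.

34.5 m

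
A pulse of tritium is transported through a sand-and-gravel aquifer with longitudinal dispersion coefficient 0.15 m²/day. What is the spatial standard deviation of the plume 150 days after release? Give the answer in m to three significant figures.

Dispersive spreading gives a Gaussian with σ² = 2Dt; advection only shifts the center.
σ = √(2 × 0.15 × 150) = 6.71 m.

6.71 m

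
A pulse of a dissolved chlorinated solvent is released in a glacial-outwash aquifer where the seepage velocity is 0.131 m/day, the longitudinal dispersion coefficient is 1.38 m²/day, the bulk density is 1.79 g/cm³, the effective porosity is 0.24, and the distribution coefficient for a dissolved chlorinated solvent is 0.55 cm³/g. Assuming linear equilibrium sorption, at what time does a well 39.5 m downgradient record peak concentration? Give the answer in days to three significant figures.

Retardation factor R = 1 + ρ_b·K_d/n = 1 + 1.79 × 0.55/0.24 = 5.102.
Sorption retards both mechanisms: v_R = v/R = 0.02568 m/day, D_R = D/R = 0.2705 m²/day.
Peak time from v_R²t² + 2D_R t − x² = 0: t = (√(D_R² + v_R²x²) − D_R)/v_R².
√(D_R² + v_R²x²) = √(0.2705² + 0.02568² × 39.5²) = 1.050; v_R² = 0.0006595.
t = (1.050 − 0.2705)/0.0006595 = 1180 days.

1180 days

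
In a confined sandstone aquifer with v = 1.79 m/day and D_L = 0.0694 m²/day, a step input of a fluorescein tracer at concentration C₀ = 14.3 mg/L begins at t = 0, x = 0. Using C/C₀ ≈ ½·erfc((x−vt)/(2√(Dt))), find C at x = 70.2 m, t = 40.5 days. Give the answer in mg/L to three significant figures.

11.9 mg/L

For a continuous step input, C/C₀ ≈ ½·erfc((x−vt)/(2√(Dt))).
vt = 1.79 × 40.5 = 72.495 m and 2√(Dt) = 2√(0.0694 × 40.5) = 3.353 m.
Argument (x−vt)/(2√(Dt)) = (70.2 − 72.495)/3.353 = -0.6845; ½·erfc(-0.6845) = 0.8335.
C = 14.3 × 0.8335 = 11.9 mg/L.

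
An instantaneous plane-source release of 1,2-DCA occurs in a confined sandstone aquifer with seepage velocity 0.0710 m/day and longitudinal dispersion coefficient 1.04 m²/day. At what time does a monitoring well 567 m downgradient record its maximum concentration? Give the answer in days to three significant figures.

7780 days

For the 1D instantaneous-source solution, setting ∂C/∂t = 0 at fixed x gives v²t² + 2Dt − x² = 0, so t = (√(D² + v²x²) − D)/v².
√(D² + v²x²) = √(1.04² + 0.0710² × 567²) = 40.27; v² = 0.005041.
t = (40.27 − 1.04)/0.005041 = 7780 days (vs. the pure-advection estimate x/v = 7990 d).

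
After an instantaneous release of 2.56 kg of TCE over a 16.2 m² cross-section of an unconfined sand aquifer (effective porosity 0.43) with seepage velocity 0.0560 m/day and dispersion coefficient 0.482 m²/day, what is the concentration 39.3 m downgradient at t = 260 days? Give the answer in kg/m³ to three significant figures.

For an instantaneous plane source, C(x,t) = M/(n_e·A·√(4πDt)) · exp(−(x−vt)²/(4Dt)), with n_e·A the pore (flow) area.
Plume center vt = 0.0560 × 260 = 14.56 m, so the well at 39.3 m is 24.74 m downgradient of the peak.
√(4πDt) = 39.68 m, giving peak height M/(n_e·A·√(4πDt)) = 2.56/(0.43 × 16.2 × 39.68) = 0.009262 kg/m³.
(x−vt)²/(4Dt) = (24.74)²/(4 × 0.482 × 260) = 1.221; exp(−1.221) = 0.2949.
C = 0.009262 × 0.2949 = 0.00273 kg/m³.

0.00273 kg/m³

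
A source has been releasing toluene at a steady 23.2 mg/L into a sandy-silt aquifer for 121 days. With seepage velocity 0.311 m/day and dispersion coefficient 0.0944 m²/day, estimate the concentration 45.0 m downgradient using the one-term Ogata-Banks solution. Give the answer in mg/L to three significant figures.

For a continuous step input, C/C₀ ≈ ½·erfc((x−vt)/(2√(Dt))).
vt = 0.311 × 121 = 37.631 m and 2√(Dt) = 2√(0.0944 × 121) = 6.759 m.
Argument (x−vt)/(2√(Dt)) = (45.0 − 37.631)/6.759 = 1.090; ½·erfc(1.090) = 0.06160.
C = 23.2 × 0.06160 = 1.43 mg/L.

1.43 mg/L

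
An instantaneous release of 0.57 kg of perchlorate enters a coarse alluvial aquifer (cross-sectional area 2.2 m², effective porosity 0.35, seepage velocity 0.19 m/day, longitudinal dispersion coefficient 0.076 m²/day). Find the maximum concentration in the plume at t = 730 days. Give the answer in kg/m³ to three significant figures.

0.0280 kg/m³

The peak of an instantaneous 1D plume sits at x = vt; there the Gaussian factor is 1 and C_max = M/(n_e·A·√(4πDt)), where n_e·A is the pore area the mass is dissolved in.
√(4πDt) = √(4π × 0.076 × 730) = 26.40 m, so C_max = 0.57/(0.35 × 2.2 × 26.40) = 0.0280 kg/m³.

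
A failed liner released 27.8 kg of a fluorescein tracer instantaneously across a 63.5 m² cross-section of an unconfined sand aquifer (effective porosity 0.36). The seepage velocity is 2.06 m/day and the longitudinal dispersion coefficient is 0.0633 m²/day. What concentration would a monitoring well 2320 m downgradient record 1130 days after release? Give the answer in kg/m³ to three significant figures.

0.0328 kg/m³

For an instantaneous plane source, C(x,t) = M/(n_e·A·√(4πDt)) · exp(−(x−vt)²/(4Dt)), with n_e·A the pore (flow) area.
Plume center vt = 2.06 × 1130 = 2327.8 m, so the well at 2320 m is 7.8 m upgradient of the peak.
√(4πDt) = 29.98 m, giving peak height M/(n_e·A·√(4πDt)) = 27.8/(0.36 × 63.5 × 29.98) = 0.04056 kg/m³.
(x−vt)²/(4Dt) = (-7.8)²/(4 × 0.0633 × 1130) = 0.2126; exp(−0.2126) = 0.8085.
C = 0.04056 × 0.8085 = 0.0328 kg/m³.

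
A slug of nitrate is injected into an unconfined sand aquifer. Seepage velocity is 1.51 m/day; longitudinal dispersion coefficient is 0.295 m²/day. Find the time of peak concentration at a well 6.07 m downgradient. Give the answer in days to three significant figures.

3.89 days

For the 1D instantaneous-source solution, setting ∂C/∂t = 0 at fixed x gives v²t² + 2Dt − x² = 0, so t = (√(D² + v²x²) − D)/v².
√(D² + v²x²) = √(0.295² + 1.51² × 6.07²) = 9.170; v² = 2.2801.
t = (9.170 − 0.295)/2.2801 = 3.89 days (vs. the pure-advection estimate x/v = 4.02 d).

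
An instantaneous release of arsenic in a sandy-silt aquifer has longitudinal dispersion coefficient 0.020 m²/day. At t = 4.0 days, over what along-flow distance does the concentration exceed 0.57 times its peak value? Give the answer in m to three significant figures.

The plume is Gaussian with σ = √(2Dt) = √(2 × 0.020 × 4.0) = 0.4000 m.
C/C_peak = exp(−Δx²/(2σ²)) = 0.57 ⇒ Δx = σ·√(−2 ln 0.57) = 0.4000 × 1.060 = 0.4240 m.
Width = 2Δx = 0.848 m.

0.848 m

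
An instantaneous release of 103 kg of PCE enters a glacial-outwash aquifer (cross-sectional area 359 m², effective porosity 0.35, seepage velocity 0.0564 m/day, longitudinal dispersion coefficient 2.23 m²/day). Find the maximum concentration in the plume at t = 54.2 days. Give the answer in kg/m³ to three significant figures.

0.0210 kg/m³

The peak of an instantaneous 1D plume sits at x = vt; there the Gaussian factor is 1 and C_max = M/(n_e·A·√(4πDt)), where n_e·A is the pore area the mass is dissolved in.
√(4πDt) = √(4π × 2.23 × 54.2) = 38.97 m, so C_max = 103/(0.35 × 359 × 38.97) = 0.0210 kg/m³.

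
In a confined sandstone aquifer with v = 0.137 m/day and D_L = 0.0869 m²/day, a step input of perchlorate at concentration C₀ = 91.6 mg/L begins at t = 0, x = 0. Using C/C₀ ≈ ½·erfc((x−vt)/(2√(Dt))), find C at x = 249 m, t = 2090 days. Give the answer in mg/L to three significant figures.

89.3 mg/L

For a continuous step input, C/C₀ ≈ ½·erfc((x−vt)/(2√(Dt))).
vt = 0.137 × 2090 = 286.33 m and 2√(Dt) = 2√(0.0869 × 2090) = 26.95 m.
Argument (x−vt)/(2√(Dt)) = (249 − 286.33)/26.95 = -1.385; ½·erfc(-1.385) = 0.9749.
C = 91.6 × 0.9749 = 89.3 mg/L.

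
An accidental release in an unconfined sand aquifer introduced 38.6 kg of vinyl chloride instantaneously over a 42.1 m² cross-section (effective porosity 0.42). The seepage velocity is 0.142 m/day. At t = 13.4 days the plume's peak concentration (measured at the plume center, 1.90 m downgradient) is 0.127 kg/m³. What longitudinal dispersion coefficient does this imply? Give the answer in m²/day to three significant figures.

At the plume center C_max = M/(n_e·A·√(4πDt)), so D = M²/(4πt·(n_e·A·C_max)²).
n_e·A·C_max = 0.42 × 42.1 × 0.127 = 2.246 kg/m.
D = 38.6²/(4π × 13.4 × 2.246²) = 1.75 m²/day.

1.75 m²/day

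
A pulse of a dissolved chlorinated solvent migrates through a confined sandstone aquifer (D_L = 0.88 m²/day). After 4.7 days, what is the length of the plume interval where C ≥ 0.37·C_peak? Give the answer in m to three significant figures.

The plume is Gaussian with σ = √(2Dt) = √(2 × 0.88 × 4.7) = 2.876 m.
C/C_peak = exp(−Δx²/(2σ²)) = 0.37 ⇒ Δx = σ·√(−2 ln 0.37) = 2.876 × 1.410 = 4.055 m.
Width = 2Δx = 8.11 m.

8.11 m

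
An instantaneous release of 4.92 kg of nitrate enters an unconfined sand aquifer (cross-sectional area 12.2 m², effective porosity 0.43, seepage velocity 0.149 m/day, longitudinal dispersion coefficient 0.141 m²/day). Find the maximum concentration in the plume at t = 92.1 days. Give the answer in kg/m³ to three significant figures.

0.0734 kg/m³

The peak of an instantaneous 1D plume sits at x = vt; there the Gaussian factor is 1 and C_max = M/(n_e·A·√(4πDt)), where n_e·A is the pore area the mass is dissolved in.
√(4πDt) = √(4π × 0.141 × 92.1) = 12.77 m, so C_max = 4.92/(0.43 × 12.2 × 12.77) = 0.0734 kg/m³.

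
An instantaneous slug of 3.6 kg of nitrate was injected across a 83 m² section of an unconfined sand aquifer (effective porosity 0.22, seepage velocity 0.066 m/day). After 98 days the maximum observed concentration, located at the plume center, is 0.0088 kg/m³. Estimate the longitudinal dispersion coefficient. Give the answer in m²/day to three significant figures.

0.408 m²/day

At the plume center C_max = M/(n_e·A·√(4πDt)), so D = M²/(4πt·(n_e·A·C_max)²).
n_e·A·C_max = 0.22 × 83 × 0.0088 = 0.1607 kg/m.
D = 3.6²/(4π × 98 × 0.1607²) = 0.408 m²/day.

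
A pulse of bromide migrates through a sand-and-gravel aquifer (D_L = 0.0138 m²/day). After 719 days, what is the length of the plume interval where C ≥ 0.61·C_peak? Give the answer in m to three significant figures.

8.86 m

The plume is Gaussian with σ = √(2Dt) = √(2 × 0.0138 × 719) = 4.455 m.
C/C_peak = exp(−Δx²/(2σ²)) = 0.61 ⇒ Δx = σ·√(−2 ln 0.61) = 4.455 × 0.9943 = 4.430 m.
Width = 2Δx = 8.86 m.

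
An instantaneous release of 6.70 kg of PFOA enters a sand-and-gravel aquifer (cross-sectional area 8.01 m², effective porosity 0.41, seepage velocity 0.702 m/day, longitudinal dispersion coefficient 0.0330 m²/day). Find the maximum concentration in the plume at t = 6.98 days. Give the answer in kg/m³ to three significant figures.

The peak of an instantaneous 1D plume sits at x = vt; there the Gaussian factor is 1 and C_max = M/(n_e·A·√(4πDt)), where n_e·A is the pore area the mass is dissolved in.
√(4πDt) = √(4π × 0.0330 × 6.98) = 1.701 m, so C_max = 6.70/(0.41 × 8.01 × 1.701) = 1.20 kg/m³.

1.20 kg/m³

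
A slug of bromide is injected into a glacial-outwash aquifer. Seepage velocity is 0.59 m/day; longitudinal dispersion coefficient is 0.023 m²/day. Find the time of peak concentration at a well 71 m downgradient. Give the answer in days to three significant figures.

120 days

For the 1D instantaneous-source solution, setting ∂C/∂t = 0 at fixed x gives v²t² + 2Dt − x² = 0, so t = (√(D² + v²x²) − D)/v².
√(D² + v²x²) = √(0.023² + 0.59² × 71²) = 41.89; v² = 0.3481.
t = (41.89 − 0.023)/0.3481 = 120 days (vs. the pure-advection estimate x/v = 120 d).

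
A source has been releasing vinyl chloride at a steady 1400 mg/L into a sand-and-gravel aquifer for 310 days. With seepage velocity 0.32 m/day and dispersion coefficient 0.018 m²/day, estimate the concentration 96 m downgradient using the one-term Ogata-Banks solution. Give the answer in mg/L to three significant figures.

1160 mg/L

For a continuous step input, C/C₀ ≈ ½·erfc((x−vt)/(2√(Dt))).
vt = 0.32 × 310 = 99.2 m and 2√(Dt) = 2√(0.018 × 310) = 4.724 m.
Argument (x−vt)/(2√(Dt)) = (96 − 99.2)/4.724 = -0.6774; ½·erfc(-0.6774) = 0.8310.
C = 1400 × 0.8310 = 1160 mg/L.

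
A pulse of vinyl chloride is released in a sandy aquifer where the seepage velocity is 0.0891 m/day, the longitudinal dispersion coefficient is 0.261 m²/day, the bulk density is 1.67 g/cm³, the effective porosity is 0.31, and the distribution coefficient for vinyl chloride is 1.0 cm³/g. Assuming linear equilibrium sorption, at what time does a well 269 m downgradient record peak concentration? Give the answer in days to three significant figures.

19100 days

Retardation factor R = 1 + ρ_b·K_d/n = 1 + 1.67 × 1.0/0.31 = 6.387.
Sorption retards both mechanisms: v_R = v/R = 0.01395 m/day, D_R = D/R = 0.04086 m²/day.
Peak time from v_R²t² + 2D_R t − x² = 0: t = (√(D_R² + v_R²x²) − D_R)/v_R².
√(D_R² + v_R²x²) = √(0.04086² + 0.01395² × 269²) = 3.753; v_R² = 0.0001946.
t = (3.753 − 0.04086)/0.0001946 = 19100 days.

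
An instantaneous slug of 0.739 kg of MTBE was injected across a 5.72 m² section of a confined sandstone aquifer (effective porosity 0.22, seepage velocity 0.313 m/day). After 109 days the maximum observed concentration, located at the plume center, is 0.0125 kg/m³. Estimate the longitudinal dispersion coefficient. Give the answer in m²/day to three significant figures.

1.61 m²/day

At the plume center C_max = M/(n_e·A·√(4πDt)), so D = M²/(4πt·(n_e·A·C_max)²).
n_e·A·C_max = 0.22 × 5.72 × 0.0125 = 0.01573 kg/m.
D = 0.739²/(4π × 109 × 0.01573²) = 1.61 m²/day.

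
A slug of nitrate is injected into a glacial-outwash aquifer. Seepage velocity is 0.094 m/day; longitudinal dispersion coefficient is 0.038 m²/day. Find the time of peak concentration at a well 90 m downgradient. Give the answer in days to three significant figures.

For the 1D instantaneous-source solution, setting ∂C/∂t = 0 at fixed x gives v²t² + 2Dt − x² = 0, so t = (√(D² + v²x²) − D)/v².
√(D² + v²x²) = √(0.038² + 0.094² × 90²) = 8.460; v² = 0.008836.
t = (8.460 − 0.038)/0.008836 = 953 days (vs. the pure-advection estimate x/v = 957 d).

953 days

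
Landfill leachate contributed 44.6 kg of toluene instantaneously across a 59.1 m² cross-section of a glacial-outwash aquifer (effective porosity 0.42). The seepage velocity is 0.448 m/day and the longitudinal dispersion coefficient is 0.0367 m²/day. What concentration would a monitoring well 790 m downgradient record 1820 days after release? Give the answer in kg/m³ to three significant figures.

For an instantaneous plane source, C(x,t) = M/(n_e·A·√(4πDt)) · exp(−(x−vt)²/(4Dt)), with n_e·A the pore (flow) area.
Plume center vt = 0.448 × 1820 = 815.36 m, so the well at 790 m is 25.36 m upgradient of the peak.
√(4πDt) = 28.97 m, giving peak height M/(n_e·A·√(4πDt)) = 44.6/(0.42 × 59.1 × 28.97) = 0.06202 kg/m³.
(x−vt)²/(4Dt) = (-25.36)²/(4 × 0.0367 × 1820) = 2.407; exp(−2.407) = 0.09009.
C = 0.06202 × 0.09009 = 0.00559 kg/m³.

0.00559 kg/m³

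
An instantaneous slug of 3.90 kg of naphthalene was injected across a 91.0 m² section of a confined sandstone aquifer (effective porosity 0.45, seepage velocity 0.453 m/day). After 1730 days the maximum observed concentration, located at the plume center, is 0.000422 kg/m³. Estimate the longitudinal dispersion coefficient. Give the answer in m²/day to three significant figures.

At the plume center C_max = M/(n_e·A·√(4πDt)), so D = M²/(4πt·(n_e·A·C_max)²).
n_e·A·C_max = 0.45 × 91.0 × 0.000422 = 0.01728 kg/m.
D = 3.90²/(4π × 1730 × 0.01728²) = 2.34 m²/day.

2.34 m²/day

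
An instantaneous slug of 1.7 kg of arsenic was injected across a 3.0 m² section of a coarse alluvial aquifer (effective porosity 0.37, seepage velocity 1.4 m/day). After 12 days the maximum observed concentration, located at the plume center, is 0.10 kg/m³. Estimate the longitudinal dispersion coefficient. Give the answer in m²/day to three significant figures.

At the plume center C_max = M/(n_e·A·√(4πDt)), so D = M²/(4πt·(n_e·A·C_max)²).
n_e·A·C_max = 0.37 × 3.0 × 0.10 = 0.1110 kg/m.
D = 1.7²/(4π × 12 × 0.1110²) = 1.56 m²/day.

1.56 m²/day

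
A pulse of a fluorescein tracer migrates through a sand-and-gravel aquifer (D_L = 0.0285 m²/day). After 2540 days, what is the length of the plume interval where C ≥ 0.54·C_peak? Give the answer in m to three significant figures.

The plume is Gaussian with σ = √(2Dt) = √(2 × 0.0285 × 2540) = 12.03 m.
C/C_peak = exp(−Δx²/(2σ²)) = 0.54 ⇒ Δx = σ·√(−2 ln 0.54) = 12.03 × 1.110 = 13.35 m.
Width = 2Δx = 26.7 m.

26.7 m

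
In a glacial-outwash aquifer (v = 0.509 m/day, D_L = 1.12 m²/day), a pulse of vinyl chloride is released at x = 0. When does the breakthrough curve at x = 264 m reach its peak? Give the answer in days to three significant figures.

For the 1D instantaneous-source solution, setting ∂C/∂t = 0 at fixed x gives v²t² + 2Dt − x² = 0, so t = (√(D² + v²x²) − D)/v².
√(D² + v²x²) = √(1.12² + 0.509² × 264²) = 134.4; v² = 0.259081.
t = (134.4 − 1.12)/0.259081 = 514 days (vs. the pure-advection estimate x/v = 519 d).

514 days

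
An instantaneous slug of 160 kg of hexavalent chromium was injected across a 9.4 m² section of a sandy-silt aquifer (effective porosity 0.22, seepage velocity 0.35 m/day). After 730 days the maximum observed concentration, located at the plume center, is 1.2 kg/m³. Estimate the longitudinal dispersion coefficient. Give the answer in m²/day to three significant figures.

0.453 m²/day

At the plume center C_max = M/(n_e·A·√(4πDt)), so D = M²/(4πt·(n_e·A·C_max)²).
n_e·A·C_max = 0.22 × 9.4 × 1.2 = 2.482 kg/m.
D = 160²/(4π × 730 × 2.482²) = 0.453 m²/day.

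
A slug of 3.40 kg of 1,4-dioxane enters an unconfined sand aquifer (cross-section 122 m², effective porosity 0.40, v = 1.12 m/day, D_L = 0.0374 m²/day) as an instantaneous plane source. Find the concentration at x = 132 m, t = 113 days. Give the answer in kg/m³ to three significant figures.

0.00166 kg/m³

For an instantaneous plane source, C(x,t) = M/(n_e·A·√(4πDt)) · exp(−(x−vt)²/(4Dt)), with n_e·A the pore (flow) area.
Plume center vt = 1.12 × 113 = 126.56 m, so the well at 132 m is 5.44 m downgradient of the peak.
√(4πDt) = 7.288 m, giving peak height M/(n_e·A·√(4πDt)) = 3.40/(0.40 × 122 × 7.288) = 0.009560 kg/m³.
(x−vt)²/(4Dt) = (5.44)²/(4 × 0.0374 × 113) = 1.751; exp(−1.751) = 0.1736.
C = 0.009560 × 0.1736 = 0.00166 kg/m³.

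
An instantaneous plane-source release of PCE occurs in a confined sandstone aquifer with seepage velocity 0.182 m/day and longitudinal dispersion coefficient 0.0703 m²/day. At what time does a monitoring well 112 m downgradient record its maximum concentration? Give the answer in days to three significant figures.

For the 1D instantaneous-source solution, setting ∂C/∂t = 0 at fixed x gives v²t² + 2Dt − x² = 0, so t = (√(D² + v²x²) − D)/v².
√(D² + v²x²) = √(0.0703² + 0.182² × 112²) = 20.38; v² = 0.033124.
t = (20.38 − 0.0703)/0.033124 = 613 days (vs. the pure-advection estimate x/v = 615 d).

613 days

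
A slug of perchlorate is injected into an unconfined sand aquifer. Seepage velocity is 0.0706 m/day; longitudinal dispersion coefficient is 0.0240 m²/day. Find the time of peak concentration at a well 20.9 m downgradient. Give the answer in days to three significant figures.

291 days

For the 1D instantaneous-source solution, setting ∂C/∂t = 0 at fixed x gives v²t² + 2Dt − x² = 0, so t = (√(D² + v²x²) − D)/v².
√(D² + v²x²) = √(0.0240² + 0.0706² × 20.9²) = 1.476; v² = 0.00498436.
t = (1.476 − 0.0240)/0.00498436 = 291 days (vs. the pure-advection estimate x/v = 296 d).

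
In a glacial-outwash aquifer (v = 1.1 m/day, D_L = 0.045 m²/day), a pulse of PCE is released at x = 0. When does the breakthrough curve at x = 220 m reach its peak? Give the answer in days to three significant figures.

For the 1D instantaneous-source solution, setting ∂C/∂t = 0 at fixed x gives v²t² + 2Dt − x² = 0, so t = (√(D² + v²x²) − D)/v².
√(D² + v²x²) = √(0.045² + 1.1² × 220²) = 242.0; v² = 1.21.
t = (242.0 − 0.045)/1.21 = 200 days (vs. the pure-advection estimate x/v = 200 d).

200 days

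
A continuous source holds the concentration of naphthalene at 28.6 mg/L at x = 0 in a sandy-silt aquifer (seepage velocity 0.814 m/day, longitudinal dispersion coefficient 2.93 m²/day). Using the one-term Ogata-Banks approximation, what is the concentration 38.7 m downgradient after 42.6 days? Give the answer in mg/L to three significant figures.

For a continuous step input, C/C₀ ≈ ½·erfc((x−vt)/(2√(Dt))).
vt = 0.814 × 42.6 = 34.6764 m and 2√(Dt) = 2√(2.93 × 42.6) = 22.34 m.
Argument (x−vt)/(2√(Dt)) = (38.7 − 34.6764)/22.34 = 0.1801; ½·erfc(0.1801) = 0.3995.
C = 28.6 × 0.3995 = 11.4 mg/L.

11.4 mg/L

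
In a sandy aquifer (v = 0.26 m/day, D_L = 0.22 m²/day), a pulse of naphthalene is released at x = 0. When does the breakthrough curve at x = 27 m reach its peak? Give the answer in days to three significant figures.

For the 1D instantaneous-source solution, setting ∂C/∂t = 0 at fixed x gives v²t² + 2Dt − x² = 0, so t = (√(D² + v²x²) − D)/v².
√(D² + v²x²) = √(0.22² + 0.26² × 27²) = 7.023; v² = 0.0676.
t = (7.023 − 0.22)/0.0676 = 101 days (vs. the pure-advection estimate x/v = 104 d).

101 days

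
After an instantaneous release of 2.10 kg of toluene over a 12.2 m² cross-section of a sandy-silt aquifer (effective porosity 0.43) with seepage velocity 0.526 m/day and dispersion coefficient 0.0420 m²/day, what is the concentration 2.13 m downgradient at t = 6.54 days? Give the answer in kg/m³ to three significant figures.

0.0452 kg/m³

For an instantaneous plane source, C(x,t) = M/(n_e·A·√(4πDt)) · exp(−(x−vt)²/(4Dt)), with n_e·A the pore (flow) area.
Plume center vt = 0.526 × 6.54 = 3.44004 m, so the well at 2.13 m is 1.31004 m upgradient of the peak.
√(4πDt) = 1.858 m, giving peak height M/(n_e·A·√(4πDt)) = 2.10/(0.43 × 12.2 × 1.858) = 0.2154 kg/m³.
(x−vt)²/(4Dt) = (-1.31004)²/(4 × 0.0420 × 6.54) = 1.562; exp(−1.562) = 0.2097.
C = 0.2154 × 0.2097 = 0.0452 kg/m³.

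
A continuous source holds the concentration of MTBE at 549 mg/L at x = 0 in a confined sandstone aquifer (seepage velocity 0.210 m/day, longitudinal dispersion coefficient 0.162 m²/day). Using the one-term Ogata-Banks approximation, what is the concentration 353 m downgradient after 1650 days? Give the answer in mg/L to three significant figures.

For a continuous step input, C/C₀ ≈ ½·erfc((x−vt)/(2√(Dt))).
vt = 0.210 × 1650 = 346.5 m and 2√(Dt) = 2√(0.162 × 1650) = 32.70 m.
Argument (x−vt)/(2√(Dt)) = (353 − 346.5)/32.70 = 0.1988; ½·erfc(0.1988) = 0.3893.
C = 549 × 0.3893 = 214 mg/L.

214 mg/L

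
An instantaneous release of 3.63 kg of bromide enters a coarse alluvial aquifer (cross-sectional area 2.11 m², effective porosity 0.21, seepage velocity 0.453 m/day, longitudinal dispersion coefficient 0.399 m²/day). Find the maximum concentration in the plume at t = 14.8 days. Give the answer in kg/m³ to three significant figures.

The peak of an instantaneous 1D plume sits at x = vt; there the Gaussian factor is 1 and C_max = M/(n_e·A·√(4πDt)), where n_e·A is the pore area the mass is dissolved in.
√(4πDt) = √(4π × 0.399 × 14.8) = 8.614 m, so C_max = 3.63/(0.21 × 2.11 × 8.614) = 0.951 kg/m³.

0.951 kg/m³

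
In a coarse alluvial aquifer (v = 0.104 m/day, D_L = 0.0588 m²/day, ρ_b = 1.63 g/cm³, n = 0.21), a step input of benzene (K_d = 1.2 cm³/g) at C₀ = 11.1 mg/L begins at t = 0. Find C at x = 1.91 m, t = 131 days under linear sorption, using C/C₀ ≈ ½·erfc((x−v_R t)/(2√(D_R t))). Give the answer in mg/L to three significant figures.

3.50 mg/L

Retardation factor R = 1 + ρ_b·K_d/n = 1 + 1.63 × 1.2/0.21 = 10.31.
Sorption retards both mechanisms: v_R = v/R = 0.01009 m/day, D_R = D/R = 0.005703 m²/day.
v_R·t = 0.01009 × 131 = 1.32179 m; 2√(D_R t) = 1.729 m; argument = (1.91 − 1.32179)/1.729 = 0.3402.
C = C₀ × ½·erfc(0.3402) = 11.1 × 0.3152 = 3.50 mg/L.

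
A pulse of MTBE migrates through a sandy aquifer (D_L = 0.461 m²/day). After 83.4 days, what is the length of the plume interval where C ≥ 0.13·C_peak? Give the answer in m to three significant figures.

The plume is Gaussian with σ = √(2Dt) = √(2 × 0.461 × 83.4) = 8.769 m.
C/C_peak = exp(−Δx²/(2σ²)) = 0.13 ⇒ Δx = σ·√(−2 ln 0.13) = 8.769 × 2.020 = 17.71 m.
Width = 2Δx = 35.4 m.

35.4 m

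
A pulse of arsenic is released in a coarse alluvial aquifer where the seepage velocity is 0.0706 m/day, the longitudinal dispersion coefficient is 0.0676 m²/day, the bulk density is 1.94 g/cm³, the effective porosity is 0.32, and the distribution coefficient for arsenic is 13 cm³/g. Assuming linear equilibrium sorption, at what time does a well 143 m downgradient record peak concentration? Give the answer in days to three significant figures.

Retardation factor R = 1 + ρ_b·K_d/n = 1 + 1.94 × 13/0.32 = 79.81.
Sorption retards both mechanisms: v_R = v/R = 0.0008846 m/day, D_R = D/R = 0.0008470 m²/day.
Peak time from v_R²t² + 2D_R t − x² = 0: t = (√(D_R² + v_R²x²) − D_R)/v_R².
√(D_R² + v_R²x²) = √(0.0008470² + 0.0008846² × 143²) = 0.1265; v_R² = 7.825e-07.
t = (0.1265 − 0.0008470)/7.825e-07 = 161000 days.

161000 days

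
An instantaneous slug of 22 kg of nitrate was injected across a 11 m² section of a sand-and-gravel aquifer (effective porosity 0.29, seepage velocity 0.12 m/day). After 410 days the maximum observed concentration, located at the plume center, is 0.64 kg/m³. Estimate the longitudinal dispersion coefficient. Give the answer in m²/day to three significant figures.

At the plume center C_max = M/(n_e·A·√(4πDt)), so D = M²/(4πt·(n_e·A·C_max)²).
n_e·A·C_max = 0.29 × 11 × 0.64 = 2.042 kg/m.
D = 22²/(4π × 410 × 2.042²) = 0.0225 m²/day.

0.0225 m²/day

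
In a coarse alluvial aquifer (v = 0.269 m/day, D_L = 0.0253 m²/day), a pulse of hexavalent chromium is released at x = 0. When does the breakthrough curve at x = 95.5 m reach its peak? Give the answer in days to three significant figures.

355 days

For the 1D instantaneous-source solution, setting ∂C/∂t = 0 at fixed x gives v²t² + 2Dt − x² = 0, so t = (√(D² + v²x²) − D)/v².
√(D² + v²x²) = √(0.0253² + 0.269² × 95.5²) = 25.69; v² = 0.072361.
t = (25.69 − 0.0253)/0.072361 = 355 days (vs. the pure-advection estimate x/v = 355 d).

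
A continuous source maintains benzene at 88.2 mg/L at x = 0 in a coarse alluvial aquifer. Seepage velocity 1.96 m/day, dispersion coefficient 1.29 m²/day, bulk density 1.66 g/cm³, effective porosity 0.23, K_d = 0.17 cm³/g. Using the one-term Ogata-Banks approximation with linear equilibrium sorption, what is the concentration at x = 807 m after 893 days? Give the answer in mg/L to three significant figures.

Retardation factor R = 1 + ρ_b·K_d/n = 1 + 1.66 × 0.17/0.23 = 2.227.
Sorption retards both mechanisms: v_R = v/R = 0.8801 m/day, D_R = D/R = 0.5793 m²/day.
v_R·t = 0.8801 × 893 = 785.9293 m; 2√(D_R t) = 45.49 m; argument = (807 − 785.9293)/45.49 = 0.4632.
C = C₀ × ½·erfc(0.4632) = 88.2 × 0.2562 = 22.6 mg/L.

22.6 mg/L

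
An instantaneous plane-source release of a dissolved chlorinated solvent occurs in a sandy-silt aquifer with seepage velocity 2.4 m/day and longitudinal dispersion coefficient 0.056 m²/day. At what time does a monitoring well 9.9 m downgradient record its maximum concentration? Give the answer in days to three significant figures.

4.12 days

For the 1D instantaneous-source solution, setting ∂C/∂t = 0 at fixed x gives v²t² + 2Dt − x² = 0, so t = (√(D² + v²x²) − D)/v².
√(D² + v²x²) = √(0.056² + 2.4² × 9.9²) = 23.76; v² = 5.76.
t = (23.76 − 0.056)/5.76 = 4.12 days (vs. the pure-advection estimate x/v = 4.12 d).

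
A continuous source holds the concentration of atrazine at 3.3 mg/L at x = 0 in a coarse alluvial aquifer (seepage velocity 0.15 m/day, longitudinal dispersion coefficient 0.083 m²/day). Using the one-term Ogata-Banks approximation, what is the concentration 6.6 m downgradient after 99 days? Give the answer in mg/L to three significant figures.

3.23 mg/L

For a continuous step input, C/C₀ ≈ ½·erfc((x−vt)/(2√(Dt))).
vt = 0.15 × 99 = 14.85 m and 2√(Dt) = 2√(0.083 × 99) = 5.733 m.
Argument (x−vt)/(2√(Dt)) = (6.6 − 14.85)/5.733 = -1.439; ½·erfc(-1.439) = 0.9791.
C = 3.3 × 0.9791 = 3.23 mg/L.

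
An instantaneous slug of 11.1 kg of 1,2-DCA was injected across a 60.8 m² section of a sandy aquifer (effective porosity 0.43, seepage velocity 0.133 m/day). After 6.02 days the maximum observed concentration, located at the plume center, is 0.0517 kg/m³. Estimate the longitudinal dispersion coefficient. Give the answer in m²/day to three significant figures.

0.891 m²/day

At the plume center C_max = M/(n_e·A·√(4πDt)), so D = M²/(4πt·(n_e·A·C_max)²).
n_e·A·C_max = 0.43 × 60.8 × 0.0517 = 1.352 kg/m.
D = 11.1²/(4π × 6.02 × 1.352²) = 0.891 m²/day.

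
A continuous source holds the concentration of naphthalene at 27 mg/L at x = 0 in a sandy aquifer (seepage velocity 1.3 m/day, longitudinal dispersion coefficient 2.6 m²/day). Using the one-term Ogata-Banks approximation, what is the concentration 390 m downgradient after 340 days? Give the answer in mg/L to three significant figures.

For a continuous step input, C/C₀ ≈ ½·erfc((x−vt)/(2√(Dt))).
vt = 1.3 × 340 = 442 m and 2√(Dt) = 2√(2.6 × 340) = 59.46 m.
Argument (x−vt)/(2√(Dt)) = (390 − 442)/59.46 = -0.8745; ½·erfc(-0.8745) = 0.8919.
C = 27 × 0.8919 = 24.1 mg/L.

24.1 mg/L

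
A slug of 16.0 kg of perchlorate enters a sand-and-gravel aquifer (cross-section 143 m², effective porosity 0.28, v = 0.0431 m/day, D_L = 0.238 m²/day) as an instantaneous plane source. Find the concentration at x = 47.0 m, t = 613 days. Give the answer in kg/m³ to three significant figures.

0.00452 kg/m³

For an instantaneous plane source, C(x,t) = M/(n_e·A·√(4πDt)) · exp(−(x−vt)²/(4Dt)), with n_e·A the pore (flow) area.
Plume center vt = 0.0431 × 613 = 26.4203 m, so the well at 47.0 m is 20.5797 m downgradient of the peak.
√(4πDt) = 42.82 m, giving peak height M/(n_e·A·√(4πDt)) = 16.0/(0.28 × 143 × 42.82) = 0.009332 kg/m³.
(x−vt)²/(4Dt) = (20.5797)²/(4 × 0.238 × 613) = 0.7257; exp(−0.7257) = 0.4840.
C = 0.009332 × 0.4840 = 0.00452 kg/m³.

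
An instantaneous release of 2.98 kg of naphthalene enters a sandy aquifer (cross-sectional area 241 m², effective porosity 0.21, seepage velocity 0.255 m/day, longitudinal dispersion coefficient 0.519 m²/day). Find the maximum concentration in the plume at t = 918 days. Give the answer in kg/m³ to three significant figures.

The peak of an instantaneous 1D plume sits at x = vt; there the Gaussian factor is 1 and C_max = M/(n_e·A·√(4πDt)), where n_e·A is the pore area the mass is dissolved in.
√(4πDt) = √(4π × 0.519 × 918) = 77.38 m, so C_max = 2.98/(0.21 × 241 × 77.38) = 0.000761 kg/m³.

0.000761 kg/m³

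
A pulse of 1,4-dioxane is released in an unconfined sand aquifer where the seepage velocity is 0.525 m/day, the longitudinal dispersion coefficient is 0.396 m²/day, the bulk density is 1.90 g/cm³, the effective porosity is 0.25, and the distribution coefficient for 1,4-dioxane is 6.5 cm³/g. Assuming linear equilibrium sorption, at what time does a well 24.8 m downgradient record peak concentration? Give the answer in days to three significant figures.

Retardation factor R = 1 + ρ_b·K_d/n = 1 + 1.90 × 6.5/0.25 = 50.40.
Sorption retards both mechanisms: v_R = v/R = 0.01042 m/day, D_R = D/R = 0.007857 m²/day.
Peak time from v_R²t² + 2D_R t − x² = 0: t = (√(D_R² + v_R²x²) − D_R)/v_R².
√(D_R² + v_R²x²) = √(0.007857² + 0.01042² × 24.8²) = 0.2585; v_R² = 0.0001086.
t = (0.2585 − 0.007857)/0.0001086 = 2310 days.

2310 days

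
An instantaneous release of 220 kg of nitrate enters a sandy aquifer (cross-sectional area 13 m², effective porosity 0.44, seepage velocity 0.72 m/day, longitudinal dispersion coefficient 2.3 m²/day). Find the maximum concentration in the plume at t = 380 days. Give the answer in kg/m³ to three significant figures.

The peak of an instantaneous 1D plume sits at x = vt; there the Gaussian factor is 1 and C_max = M/(n_e·A·√(4πDt)), where n_e·A is the pore area the mass is dissolved in.
√(4πDt) = √(4π × 2.3 × 380) = 104.8 m, so C_max = 220/(0.44 × 13 × 104.8) = 0.367 kg/m³.

0.367 kg/m³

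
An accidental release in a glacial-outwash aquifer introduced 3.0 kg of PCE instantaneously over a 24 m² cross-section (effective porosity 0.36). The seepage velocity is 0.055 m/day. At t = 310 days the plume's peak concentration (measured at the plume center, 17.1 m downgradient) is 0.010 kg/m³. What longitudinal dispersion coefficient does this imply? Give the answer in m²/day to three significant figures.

At the plume center C_max = M/(n_e·A·√(4πDt)), so D = M²/(4πt·(n_e·A·C_max)²).
n_e·A·C_max = 0.36 × 24 × 0.010 = 0.08640 kg/m.
D = 3.0²/(4π × 310 × 0.08640²) = 0.309 m²/day.

0.309 m²/day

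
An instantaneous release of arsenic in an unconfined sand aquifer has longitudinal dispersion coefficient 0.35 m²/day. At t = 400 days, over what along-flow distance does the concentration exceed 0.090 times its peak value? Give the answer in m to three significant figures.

73.4 m

The plume is Gaussian with σ = √(2Dt) = √(2 × 0.35 × 400) = 16.73 m.
C/C_peak = exp(−Δx²/(2σ²)) = 0.090 ⇒ Δx = σ·√(−2 ln 0.090) = 16.73 × 2.195 = 36.72 m.
Width = 2Δx = 73.4 m.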